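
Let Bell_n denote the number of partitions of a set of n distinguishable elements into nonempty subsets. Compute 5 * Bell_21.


Bell_21 can be computed from the Bell triangle or from Dobinski's identity Bell_n = (1/e) * sum_{k>=0} k^n / k!.
Computing Bell_21 = 474869816156751.
Then 5 * 474869816156751 = 2374349080783755.

2374349080783755


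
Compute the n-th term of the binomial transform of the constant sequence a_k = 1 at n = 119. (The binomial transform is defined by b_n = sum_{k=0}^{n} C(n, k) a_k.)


With a_k = 1 for all k, b_n = sum_{k=0}^{n} C(n, k) = 2^n by the binomial theorem.
For n = 119: 2^119 = 664613997892457936451903530140172288.

664613997892457936451903530140172288


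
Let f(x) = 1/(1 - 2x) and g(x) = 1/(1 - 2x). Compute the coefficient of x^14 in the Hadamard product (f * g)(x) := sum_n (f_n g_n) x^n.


f has coefficients f_k = 2^k and g has coefficients g_k = 2^k, so the Hadamard product has coefficient (f*g)_k = 2^k * 2^k = 4^k.
For k = 14: 4^14 = 268435456.

268435456


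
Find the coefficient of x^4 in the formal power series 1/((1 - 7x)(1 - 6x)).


By partial fractions or Cauchy convolution:
The coefficient equals sum_{k=0}^{4} 7^k * 6^(4-k).
= 9031

9031


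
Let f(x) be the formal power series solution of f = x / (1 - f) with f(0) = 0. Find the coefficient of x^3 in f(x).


Apply Lagrange inversion: f = x * phi(f) with phi(t) = 1/(1 - t), so
[x^n] f = (1/n) [t^(n-1)] phi(t)^n = (1/n) [t^(n-1)] (1 - t)^(-n) = (1/n) C(2n - 2, n - 1) = C_{n-1}.
For n = 3: C_2 = C(4, 2) / 3 = 6/3 = 2 = 2.

2


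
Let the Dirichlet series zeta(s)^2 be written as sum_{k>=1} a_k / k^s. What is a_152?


The Dirichlet convolution of the constant function 1 with itself gives (1 * 1)(k) = sum_{d | k} 1 = d(k), the number of positive divisors of k.
Since zeta(s) = sum_{k>=1} 1/k^s, we have zeta(s)^2 = sum_{k>=1} d(k)/k^s, so a_k = d(k).
For k = 152: the divisors are 1, 2, 4, 8, 19, 38, 76, 152.
Count = 8.

8


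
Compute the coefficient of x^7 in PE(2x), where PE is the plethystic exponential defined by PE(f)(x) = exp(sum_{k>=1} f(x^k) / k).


With f(x) = 2x, the exponent is sum_{k>=1} 2 x^k / k = 2 * (-ln(1 - x)). Exponentiating:
PE(2x) = exp(-2 ln(1 - x)) = 1/(1 - x)^2.
By the negative binomial expansion, [x^n] 1/(1 - x)^2 = C(n + 1, 1).
For n = 7: C(8, 1) = 8.

8


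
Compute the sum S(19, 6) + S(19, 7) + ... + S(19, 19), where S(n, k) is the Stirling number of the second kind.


By definition, S(n, k) counts partitions of an n-set into exactly k nonempty blocks.
Computing row n = 19 for k = 6..19:
S(19, k): 693081601779, 1492924634839, 1709751003480, 1144614626805, 477297033785, 129413217791, 23466951300, 2892439160, 243577530, 13916778, 527136, 12597, 171, 1
Sum = 5673699543152.

5673699543152


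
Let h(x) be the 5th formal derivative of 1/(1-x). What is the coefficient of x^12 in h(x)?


Differentiating 5 times: d^5/dx^5 [1/(1-x)] = 5!/(1-x)^6.
The expansion 1/(1-x)^6 = sum_{k>=0} C(k+5, 5) x^k, so the coefficient of x^n in 5!/(1-x)^6 is 5! * C(n+5, 5).
For n = 12: 120 * C(17, 5) = 120 * 6188 = 742560

742560


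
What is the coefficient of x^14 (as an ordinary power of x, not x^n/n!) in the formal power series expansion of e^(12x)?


The exponential series is e^y = sum_{k>=0} y^k / k!. Substituting y = 12x gives
e^(12x) = sum_{k>=0} 12^k x^k / k!.
So the coefficient of x^n is a^n/n! with a = 12, n = 14:
12^14 / 14! = 1283918464548864/87178291200 = 2579890176/175175

2579890176/175175


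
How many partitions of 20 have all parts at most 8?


Using the generating function (1-x)^(-1)(1-x^2)^(-1)...(1-x^8)^(-1),
the coefficient of x^20 counts these restricted partitions.
Result = 434

434


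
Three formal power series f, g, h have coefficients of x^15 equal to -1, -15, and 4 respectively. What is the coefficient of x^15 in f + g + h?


Series addition is componentwise:
-1 + -15 + 4
= -12

-12


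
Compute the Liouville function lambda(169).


The Liouville function is lambda(k) = (-1)^Omega(k), where Omega(k) counts the prime factors of k with multiplicity.
Factoring: 169 = 13 * 13, so Omega(169) = 2.
lambda(169) = (-1)^2 = 1.

1


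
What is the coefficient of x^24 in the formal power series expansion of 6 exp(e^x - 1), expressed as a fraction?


exp(e^x - 1) is the exponential generating function for the Bell numbers Bell_k: exp(e^x - 1) = sum_{k>=0} Bell_k x^k / k!.
So the coefficient of x^24 in 6 exp(e^x - 1) is 6 Bell_24 / 24!.
Computing: Bell_24 = 445958869294805289 and 24! = 620448401733239439360000, giving
6 * 445958869294805289/620448401733239439360000 = 148652956431601763/34469355651846635520000.

148652956431601763/34469355651846635520000


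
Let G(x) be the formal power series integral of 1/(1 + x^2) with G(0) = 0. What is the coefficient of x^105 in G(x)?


1/(1 + x^2) = sum_{j>=0} (-1)^j x^(2j). Integrating termwise with G(0) = 0:
G(x) = sum_{j>=0} (-1)^j x^(2j+1) / (2j+1) = arctan(x).
Only odd powers are nonzero. For x^105 write 105 = 2*52 + 1, giving
(-1)^52 / 105 = 1/105 = 1/105.

1/105


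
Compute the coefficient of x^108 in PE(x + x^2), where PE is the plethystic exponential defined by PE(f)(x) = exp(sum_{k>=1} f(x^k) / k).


With f(x) = x + x^2, the exponent is sum_{k>=1} (x^k + x^(2k)) / k = -ln(1 - x) - ln(1 - x^2). Exponentiating:
PE(x + x^2) = 1 / ((1 - x)(1 - x^2)).
This is the generating function for partitions of n into parts of size 1 or 2. The number of 2's can be any j in 0..54, and the rest are 1's, so
[x^108] = floor(108/2) + 1 = 55.

55


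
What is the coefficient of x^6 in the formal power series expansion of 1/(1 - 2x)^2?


The general identity 1/(1 - c x)^r = sum_{k>=0} c^k C(k + r - 1, r - 1) x^k follows by substituting y = c x into 1/(1 - y)^r = sum_{k>=0} C(k + r - 1, r - 1) y^k.
For c = 2, r = 2, k = 6:
2^6 * C(7, 1) = 64 * 7 = 448.

448


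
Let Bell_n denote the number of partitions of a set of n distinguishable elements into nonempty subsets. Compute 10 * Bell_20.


Bell_20 can be computed from the Bell triangle or from Dobinski's identity Bell_n = (1/e) * sum_{k>=0} k^n / k!.
Computing Bell_20 = 51724158235372.
Then 10 * 51724158235372 = 517241582353720.

517241582353720


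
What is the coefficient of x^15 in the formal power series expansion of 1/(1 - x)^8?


The negative binomial / multiset identity is
1/(1 - x)^r = sum_{k>=0} C(k + r - 1, r - 1) x^k.
Here r = 8 and k = 15, so the coefficient is
C(15 + 7, 7) = C(22, 7)
= 170544

170544


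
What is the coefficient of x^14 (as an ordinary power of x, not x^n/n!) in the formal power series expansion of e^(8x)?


The exponential series is e^y = sum_{k>=0} y^k / k!. Substituting y = 8x gives
e^(8x) = sum_{k>=0} 8^k x^k / k!.
So the coefficient of x^n is a^n/n! with a = 8, n = 14:
8^14 / 14! = 4398046511104/87178291200 = 2147483648/42567525

2147483648/42567525


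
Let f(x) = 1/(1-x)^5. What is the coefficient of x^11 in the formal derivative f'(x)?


Differentiate: d/dx [ 1/(1-x)^r ] = r / (1-x)^(r+1).
Here r = 5, so f'(x) = 5 / (1-x)^6.
The expansion of 1/(1-x)^(r+1) has coefficient of x^n equal to C(n+r, r).
So the coefficient of x^11 in f'(x) is
5 * C(16, 5) = 5 * 4368 = 21840

21840


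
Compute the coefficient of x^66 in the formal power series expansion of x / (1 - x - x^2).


Let f(x) = sum_{k>=0} a_k x^k. Multiplying f(x) * (1 - x - x^2) = x and matching coefficients gives a_0 = 0, a_1 = 1, and a_k = a_{k-1} + a_{k-2} for k >= 2. These are the Fibonacci numbers F_k.
Iterating from F_0 = 0, F_1 = 1:
F_0=0, F_1=1, F_2=1, F_3=2, F_4=3, F_5=5, F_6=8, F_7=13, F_8=21, F_9=34, ...
F_66 = 27777890035288.

27777890035288


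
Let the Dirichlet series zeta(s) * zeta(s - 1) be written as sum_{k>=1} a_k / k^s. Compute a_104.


Convolution gives a_k = sum_{d | k} d * 1 = sum_{d | k} d = sigma(k), the sum of positive divisors of k.
For k = 104, the divisors are 1, 2, 4, 8, 13, 26, 52, 104, so
sigma(104) = 1 + 2 + 4 + 8 + 13 + 26 + 52 + 104 = 210.

210


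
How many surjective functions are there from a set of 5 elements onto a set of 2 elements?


By inclusion-exclusion on which target elements are missed, the number of surjections from an n-set onto a k-set is
surj(n, k) = sum_{j=0}^{k} (-1)^j C(k, j) (k - j)^n.
Equivalently surj(n, k) = k! * S(n, k), where S(n, k) is the Stirling number of the second kind.
For n = 5, k = 2:
S(5, 2) = 15, so
surj = 2! * 15 = 2 * 15 = 30.

30


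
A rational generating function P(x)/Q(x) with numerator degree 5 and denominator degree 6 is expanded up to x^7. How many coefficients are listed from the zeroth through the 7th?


Expanding up to x^7 gives the coefficients for x^0, x^1, ..., x^7.
That is 7 + 1 = 8 coefficients in total.

8


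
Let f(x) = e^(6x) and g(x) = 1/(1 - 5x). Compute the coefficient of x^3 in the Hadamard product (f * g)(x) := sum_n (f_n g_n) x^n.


Expanding: f_k = 6^k/k! (from e^(6x)) and g_k = 5^k (from 1/(1 - 5x)). So the Hadamard coefficient (f * g)_k = 6^k 5^k / k! = (30)^k / k!.
For k = 3: 30^3/3! = 27000/6 = 4500.

4500


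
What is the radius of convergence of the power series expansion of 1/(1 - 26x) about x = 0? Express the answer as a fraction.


Expanding 1/(1 - 26x) = sum_{k>=0} 26^k x^k, the series converges when |26x| < 1, i.e., |x| < 1/26.
So the radius of convergence is 1/26 = 1/26.

1/26


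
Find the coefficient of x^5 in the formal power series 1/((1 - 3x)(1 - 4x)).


By partial fractions or Cauchy convolution:
The coefficient equals sum_{k=0}^{5} 3^k * 4^(5-k).
= 3367

3367


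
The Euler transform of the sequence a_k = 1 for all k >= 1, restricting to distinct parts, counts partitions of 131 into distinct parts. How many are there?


Partitions of 131 into distinct parts can be computed via generating function.
Product (1+x)(1+x^2)(1+x^3)...
The coefficient of x^131 = 5010688

5010688


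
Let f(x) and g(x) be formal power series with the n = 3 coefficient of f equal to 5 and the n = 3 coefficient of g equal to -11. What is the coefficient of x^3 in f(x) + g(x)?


Addition of formal power series is termwise.
The coefficient of x^3 in f + g = 5 + -11
= -6

-6


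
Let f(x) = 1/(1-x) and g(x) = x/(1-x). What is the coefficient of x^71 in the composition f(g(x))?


First simplify the composition: f(g(x)) = 1/(1 - x/(1-x)) = (1-x)/((1-x) - x) = (1-x)/(1-2x).
Now extract the coefficient. Write (1-x)/(1-2x) = 1/(1-2x) - x/(1-2x).
The coefficient of x^n in 1/(1-2x) is 2^n, and in x/(1-2x) is 2^(n-1) (for n >= 1).
So the coefficient of x^71 is 2^71 - 2^70 = 2361183241434822606848 - 1180591620717411303424 = 1180591620717411303424.

1180591620717411303424


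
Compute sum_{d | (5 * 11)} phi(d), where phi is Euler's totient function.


First, 5 * 11 = 55. One classical identity is sum_{d | n} phi(d) = n (each k in [1, n] has a unique gcd with n, and among the k's with gcd(k, n) = n/d there are phi(d) of them). So the sum equals 55. We also verify directly:
Divisors of 55: 1, 5, 11, 55.
phi values: 1, 4, 10, 40.
Sum = 55.

55


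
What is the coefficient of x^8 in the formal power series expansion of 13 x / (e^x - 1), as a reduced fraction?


The exponential generating function for Bernoulli numbers is
x / (e^x - 1) = sum_{k>=0} B_k x^k / k!.
So the coefficient of x^8 in 13 x / (e^x - 1) is 13 B_8 / 8!.
Computing: B_8 = -1/30, 8! = 40320, giving
13 * -1/30 / 40320 = -13/1209600.

-13/1209600


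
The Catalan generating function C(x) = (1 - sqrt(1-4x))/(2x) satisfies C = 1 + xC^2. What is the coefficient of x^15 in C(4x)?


Substituting x -> 4x scales the n-th coefficient by 4^n, so [x^15] C(4x) = 4^15 * C_15.
C_15 = C(2*15, 15)/(16) = 155117520/16 = 9694845.
So 4^15 * 9694845 = 1073741824 * 9694845 = 10409760553697280.

10409760553697280


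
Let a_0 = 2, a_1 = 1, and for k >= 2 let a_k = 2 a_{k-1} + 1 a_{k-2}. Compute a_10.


Iterating the recurrence forward:
a_0 = 2
a_1 = 1
a_2 = 2*1 + 1*2 = 4
a_3 = 2*4 + 1*1 = 9
a_4 = 2*9 + 1*4 = 22
a_5 = 2*22 + 1*9 = 53
a_6 = 2*53 + 1*22 = 128
a_7 = 2*128 + 1*53 = 309
a_8 = 2*309 + 1*128 = 746
a_9 = 2*746 + 1*309 = 1801
a_10 = 2*1801 + 1*746 = 4348
So a_10 = 4348.

4348


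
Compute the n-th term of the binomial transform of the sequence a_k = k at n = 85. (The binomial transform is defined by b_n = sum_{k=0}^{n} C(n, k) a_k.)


With a_k = k, b_n = sum_{k=0}^{n} C(n, k) k. Using k * C(n, k) = n * C(n-1, k-1) gives b_n = n * sum_{k>=1} C(n-1, k-1) = n * 2^(n-1).
For n = 85: 85 * 2^84 = 85 * 19342813113834066795298816 = 1644139114675895677600399360.

1644139114675895677600399360


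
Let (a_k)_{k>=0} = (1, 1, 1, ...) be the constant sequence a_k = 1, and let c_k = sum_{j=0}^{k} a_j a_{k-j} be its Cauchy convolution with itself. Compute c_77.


Since a_j = 1 for all j >= 0, the convolution sum becomes
c_k = sum_{j=0}^{k} 1 * 1 = 1 * (k + 1).
Equivalently, the generating function of (a_k) is 1/(1 - x) and its square is 1/(1 - x)^2 = sum_{k>=0} 1(k + 1) x^k.
For k = 77: 1 * 78 = 78.

78


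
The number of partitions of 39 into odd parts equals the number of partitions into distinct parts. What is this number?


Computing partitions of 39 into odd parts (1, 3, 5, ...):
Using the generating function prod_{k>=0} 1/(1-x^(2k+1)),
the count is 982

982


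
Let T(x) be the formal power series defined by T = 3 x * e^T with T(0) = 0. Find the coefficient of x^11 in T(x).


Apply the Lagrange inversion formula: if T = 3 x * phi(T) with phi(t) = e^t, then
[x^n] T = 3^n * (1/n) [t^(n-1)] phi(t)^n = 3^n * (1/n) [t^(n-1)] e^(n t) = 3^n * (1/n) * n^(n-1) / (n-1)! = 3^n * n^(n-1) / n!.
When c = 1 this is the Cayley count of rooted labeled trees on n vertices, divided by n!.
For n = 11: 3^11 * 11^10 / 11! = 177147 * 25937424601/39916800 = 5156831600217/44800.

5156831600217/44800


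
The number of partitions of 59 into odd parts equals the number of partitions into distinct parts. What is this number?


Computing partitions of 59 into odd parts (1, 3, 5, ...):
Using the generating function prod_{k>=0} 1/(1-x^(2k+1)),
the count is 9792

9792


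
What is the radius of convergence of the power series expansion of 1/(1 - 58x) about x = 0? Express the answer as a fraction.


Expanding 1/(1 - 58x) = sum_{k>=0} 58^k x^k, the series converges when |58x| < 1, i.e., |x| < 1/58.
So the radius of convergence is 1/58 = 1/58.

1/58


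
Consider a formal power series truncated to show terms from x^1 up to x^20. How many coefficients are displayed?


From x^1 to x^20 inclusive, the count is 20 - 1 + 1 = 20.

20


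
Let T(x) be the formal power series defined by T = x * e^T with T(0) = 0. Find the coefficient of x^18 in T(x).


Apply the Lagrange inversion formula: if T = x * phi(T) with phi(t) = e^t, then
[x^n] T = (1/n) [t^(n-1)] phi(t)^n = (1/n) [t^(n-1)] e^(n t) = (1/n) * n^(n-1) / (n-1)! = n^(n-1) / n!.
When c = 1 this is the Cayley count of rooted labeled trees on n vertices, divided by n!.
For n = 18: 18^17 / 18! = 2185911559738696531968/6402373705728000 = 5083731656658/14889875.

5083731656658/14889875


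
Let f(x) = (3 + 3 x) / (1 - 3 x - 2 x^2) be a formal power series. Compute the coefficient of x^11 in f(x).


Write f(x) = sum_{k>=0} a_k x^k. Multiplying both sides by 1 - 3 x - 2 x^2 gives
(1 - 3 x - 2 x^2) sum_{k>=0} a_k x^k = 3 + 3 x.
Matching coefficients:
 x^0: a_0 = 3
 x^1: a_1 - 3 a_0 = 3  =>  a_1 = 3*3 + 3 = 12
 x^k (k >= 2): a_k = 3 a_{k-1} + 2 a_{k-2}.
Iterating: a_2 = 42, a_3 = 150, a_4 = 534, a_5 = 1902, a_6 = 6774, a_7 = 24126, a_8 = 85926, a_9 = 306030, a_10 = 1089942, a_11 = 3881886.
So the coefficient of x^11 is 3881886.

3881886


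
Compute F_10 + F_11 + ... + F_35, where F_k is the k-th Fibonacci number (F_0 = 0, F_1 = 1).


Use the identity sum_{k=0}^{N} F_k = F_{N+2} - 1 (which follows from F_{k+2} - F_{k+1} = F_k). Then
sum_{k=10}^{35} F_k = (F_{37} - 1) - (F_{11} - 1) = F_{37} - F_{11}.
Computing: F_{37} = 24157817, F_{11} = 89, so
Sum = 24157817 - 89 = 24157728.

24157728


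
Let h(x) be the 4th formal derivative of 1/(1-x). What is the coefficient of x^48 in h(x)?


Differentiating 4 times: d^4/dx^4 [1/(1-x)] = 4!/(1-x)^5.
The expansion 1/(1-x)^5 = sum_{k>=0} C(k+4, 4) x^k, so the coefficient of x^n in 4!/(1-x)^5 is 4! * C(n+4, 4).
For n = 48: 24 * C(52, 4) = 24 * 270725 = 6497400

6497400


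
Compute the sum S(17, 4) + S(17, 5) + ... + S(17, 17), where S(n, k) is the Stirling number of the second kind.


By definition, S(n, k) counts partitions of an n-set into exactly k nonempty blocks.
Computing row n = 17 for k = 4..17:
S(17, k): 694337290, 5652751651, 17505749898, 25708104786, 20415995028, 9528822303, 2758334150, 512060978, 62022324, 4910178, 249900, 7820, 136, 1
Sum = 82843346443.

82843346443


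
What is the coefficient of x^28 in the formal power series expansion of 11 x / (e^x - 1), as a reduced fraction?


The exponential generating function for Bernoulli numbers is
x / (e^x - 1) = sum_{k>=0} B_k x^k / k!.
So the coefficient of x^28 in 11 x / (e^x - 1) is 11 B_28 / 28!.
Computing: B_28 = -23749461029/870, 28! = 304888344611713860501504000000, giving
11 * -23749461029/870 / 304888344611713860501504000000 = -3392780147/3444842335223260501770240000000.

-3392780147/3444842335223260501770240000000


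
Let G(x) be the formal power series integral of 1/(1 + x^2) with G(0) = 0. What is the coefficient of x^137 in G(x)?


1/(1 + x^2) = sum_{j>=0} (-1)^j x^(2j). Integrating termwise with G(0) = 0:
G(x) = sum_{j>=0} (-1)^j x^(2j+1) / (2j+1) = arctan(x).
Only odd powers are nonzero. For x^137 write 137 = 2*68 + 1, giving
(-1)^68 / 137 = 1/137 = 1/137.

1/137


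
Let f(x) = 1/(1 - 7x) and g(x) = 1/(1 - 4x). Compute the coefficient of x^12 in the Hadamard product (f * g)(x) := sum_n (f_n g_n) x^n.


f has coefficients f_k = 7^k and g has coefficients g_k = 4^k, so the Hadamard product has coefficient (f*g)_k = 7^k * 4^k = 28^k.
For k = 12: 28^12 = 232218265089212416.

232218265089212416


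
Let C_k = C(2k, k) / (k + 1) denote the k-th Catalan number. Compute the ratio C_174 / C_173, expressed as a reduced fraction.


Using C_k = (2k)! / (k! (k+1)!), the ratio C_{k+1}/C_k simplifies to
C_{k+1}/C_k = [(2k+2)! / ((k+1)! (k+2)!)] * [k! (k+1)! / (2k)!]
 = (2k+2)(2k+1) / ((k+1)(k+2)) = 2(2k+1) / (k+2).
For k = 173: 2(2*173 + 1) / (173 + 2) = 694/175 = 694/175.

694/175


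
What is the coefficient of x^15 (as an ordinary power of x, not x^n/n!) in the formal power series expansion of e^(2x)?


The exponential series is e^y = sum_{k>=0} y^k / k!. Substituting y = 2x gives
e^(2x) = sum_{k>=0} 2^k x^k / k!.
So the coefficient of x^n is a^n/n! with a = 2, n = 15:
2^15 / 15! = 32768/1307674368000 = 16/638512875

16/638512875


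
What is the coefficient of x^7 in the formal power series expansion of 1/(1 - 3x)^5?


The general identity 1/(1 - c x)^r = sum_{k>=0} c^k C(k + r - 1, r - 1) x^k follows by substituting y = c x into 1/(1 - y)^r = sum_{k>=0} C(k + r - 1, r - 1) y^k.
For c = 3, r = 5, k = 7:
3^7 * C(11, 4) = 2187 * 330 = 721710.

721710


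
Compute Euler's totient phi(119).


phi(n) counts integers in [1, n] coprime to n. Using the multiplicative formula phi(n) = n * prod_{p | n} (1 - 1/p):
119 = 7 * 17, so
phi(119) = 119 * (1 - 1/7) * (1 - 1/17) = 96.

96


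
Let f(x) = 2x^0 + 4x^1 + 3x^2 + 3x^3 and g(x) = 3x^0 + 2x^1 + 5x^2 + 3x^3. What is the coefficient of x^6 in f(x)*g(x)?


Cauchy product at x^6:
3*3
= 9

9


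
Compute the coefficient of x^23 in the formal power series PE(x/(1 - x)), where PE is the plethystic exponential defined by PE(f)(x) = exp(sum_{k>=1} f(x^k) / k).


For f(x) = x/(1 - x) we have
sum_{k>=1} f(x^k) / k = sum_{k>=1} (1/k) * x^k / (1 - x^k) = sum_{k, m >= 1} x^(k m) / k,
which after exponentiating simplifies to
PE(x/(1 - x)) = prod_{k>=1} 1 / (1 - x^k).
This is the generating function for the partition function p(n), so the coefficient of x^23 is p(23).
Computing p(23) by dynamic programming over parts 1, 2, ..., 23: p(23) = 1255.

1255


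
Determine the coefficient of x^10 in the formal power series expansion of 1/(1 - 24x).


The geometric series identity gives 1/(1 - c x) = sum_{k>=0} c^k x^k, so the coefficient of x^k is c^k.
Here c = 24 and k = 10.
Computing: 24^10 = 63403380965376

63403380965376


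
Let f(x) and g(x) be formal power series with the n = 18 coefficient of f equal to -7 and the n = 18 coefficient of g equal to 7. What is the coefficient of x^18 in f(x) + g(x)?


Addition of formal power series is termwise.
The coefficient of x^18 in f + g = -7 + 7
= 0

0


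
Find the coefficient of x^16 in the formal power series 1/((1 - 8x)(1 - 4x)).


By partial fractions or Cauchy convolution:
The coefficient equals sum_{k=0}^{16} 8^k * 4^(16-k).
= 562945658454016

562945658454016


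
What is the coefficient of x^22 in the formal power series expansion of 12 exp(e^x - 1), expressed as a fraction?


exp(e^x - 1) is the exponential generating function for the Bell numbers Bell_k: exp(e^x - 1) = sum_{k>=0} Bell_k x^k / k!.
So the coefficient of x^22 in 12 exp(e^x - 1) is 12 Bell_22 / 22!.
Computing: Bell_22 = 4506715738447323 and 22! = 1124000727777607680000, giving
12 * 4506715738447323/1124000727777607680000 = 88366975263673/1836602496368640000.

88366975263673/1836602496368640000


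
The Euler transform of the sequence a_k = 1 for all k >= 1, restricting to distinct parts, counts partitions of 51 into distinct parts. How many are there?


Partitions of 51 into distinct parts can be computed via generating function.
Product (1+x)(1+x^2)(1+x^3)...
The coefficient of x^51 = 4097

4097


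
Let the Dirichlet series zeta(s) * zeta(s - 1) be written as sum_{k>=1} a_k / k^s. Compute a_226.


Convolution gives a_k = sum_{d | k} d * 1 = sum_{d | k} d = sigma(k), the sum of positive divisors of k.
For k = 226, the divisors are 1, 2, 113, 226, so
sigma(226) = 1 + 2 + 113 + 226 = 342.

342


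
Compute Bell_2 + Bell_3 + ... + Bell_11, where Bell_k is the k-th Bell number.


Recall Bell_k counts set partitions of a k-set (with Bell_0 = 1 by convention).
Bell_2 through Bell_11: 2, 5, 15, 52, 203, 877, 4140, 21147, 115975, 678570
Sum = 2 + 5 + 15 + 52 + 203 + 877 + 4140 + 21147 + 115975 + 678570 = 820986.

820986


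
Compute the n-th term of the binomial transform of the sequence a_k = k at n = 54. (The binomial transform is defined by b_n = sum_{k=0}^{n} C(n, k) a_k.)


With a_k = k, b_n = sum_{k=0}^{n} C(n, k) k. Using k * C(n, k) = n * C(n-1, k-1) gives b_n = n * sum_{k>=1} C(n-1, k-1) = n * 2^(n-1).
For n = 54: 54 * 2^53 = 54 * 9007199254740992 = 486388759756013568.

486388759756013568


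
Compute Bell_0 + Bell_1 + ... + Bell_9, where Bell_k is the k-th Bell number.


Recall Bell_k counts set partitions of a k-set (with Bell_0 = 1 by convention).
Bell_0 through Bell_9: 1, 1, 2, 5, 15, 52, 203, 877, 4140, 21147
Sum = 1 + 1 + 2 + 5 + 15 + 52 + 203 + 877 + 4140 + 21147 = 26443.

26443


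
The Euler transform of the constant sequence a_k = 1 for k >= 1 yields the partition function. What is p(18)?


The Euler transform converts the sequence a_k = 1 into the number of integer partitions.
Using the recurrence or dynamic programming:
p(18) = 385

385


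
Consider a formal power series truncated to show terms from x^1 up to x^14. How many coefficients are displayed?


From x^1 to x^14 inclusive, the count is 14 - 1 + 1 = 14.

14


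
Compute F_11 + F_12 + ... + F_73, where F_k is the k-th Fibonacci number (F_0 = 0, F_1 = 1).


Use the identity sum_{k=0}^{N} F_k = F_{N+2} - 1 (which follows from F_{k+2} - F_{k+1} = F_k). Then
sum_{k=11}^{73} F_k = (F_{75} - 1) - (F_{12} - 1) = F_{75} - F_{12}.
Computing: F_{75} = 2111485077978050, F_{12} = 144, so
Sum = 2111485077978050 - 144 = 2111485077977906.

2111485077977906


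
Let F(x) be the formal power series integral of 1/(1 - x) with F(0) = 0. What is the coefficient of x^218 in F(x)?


1/(1 - x) = sum_{k>=0} x^k. Integrating termwise and using F(0) = 0 gives
F(x) = sum_{k>=0} x^(k+1) / (k+1) = sum_{m>=1} x^m / m = -ln(1 - x).
So the coefficient of x^218 is 1/218 = 1/218.

1/218


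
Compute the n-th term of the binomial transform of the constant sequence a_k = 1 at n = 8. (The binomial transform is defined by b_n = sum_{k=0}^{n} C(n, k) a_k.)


With a_k = 1 for all k, b_n = sum_{k=0}^{n} C(n, k) = 2^n by the binomial theorem.
For n = 8: 2^8 = 256.

256


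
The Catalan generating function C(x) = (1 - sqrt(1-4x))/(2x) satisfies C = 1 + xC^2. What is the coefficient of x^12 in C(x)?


Substituting x -> x scales the n-th coefficient by 1, so [x^12] C(x) = C_12.
C_12 = C(2*12, 12)/(13) = 2704156/13 = 208012.
= 208012.

208012


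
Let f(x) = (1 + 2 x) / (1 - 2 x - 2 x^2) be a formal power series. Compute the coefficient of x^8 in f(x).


Write f(x) = sum_{k>=0} a_k x^k. Multiplying both sides by 1 - 2 x - 2 x^2 gives
(1 - 2 x - 2 x^2) sum_{k>=0} a_k x^k = 1 + 2 x.
Matching coefficients:
 x^0: a_0 = 1
 x^1: a_1 - 2 a_0 = 2  =>  a_1 = 2*1 + 2 = 4
 x^k (k >= 2): a_k = 2 a_{k-1} + 2 a_{k-2}.
Iterating: a_2 = 10, a_3 = 28, a_4 = 76, a_5 = 208, a_6 = 568, a_7 = 1552, a_8 = 4240.
So the coefficient of x^8 is 4240.

4240


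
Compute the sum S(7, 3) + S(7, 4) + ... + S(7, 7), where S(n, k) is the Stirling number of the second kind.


By definition, S(n, k) counts partitions of an n-set into exactly k nonempty blocks.
Computing row n = 7 for k = 3..7:
S(7, k): 301, 350, 140, 21, 1
Sum = 813.

813


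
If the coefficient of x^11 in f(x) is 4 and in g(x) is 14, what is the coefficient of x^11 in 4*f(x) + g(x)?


Scalar multiplication scales coefficients: 4 * 4 = 16.
Then add the g coefficient: 16 + 14
= 30

30


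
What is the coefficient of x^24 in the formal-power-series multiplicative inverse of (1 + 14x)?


The inverse is 1/(1 + 14x). Apply the geometric identity 1/(1 - y) = sum_{k>=0} y^k with y = -14x:
1/(1 + 14x) = sum_{k>=0} (-14)^k x^k.
So the coefficient of x^24 is (-14)^24 = 3214199700417740936751087616.

3214199700417740936751087616


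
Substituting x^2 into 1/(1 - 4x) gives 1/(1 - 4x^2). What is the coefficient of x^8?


The coefficient of x^(2m) in 1/(1 - 4x^2) is 4^m.
With n = 8 = 2*4, the coefficient is 4^4 = 256.

256


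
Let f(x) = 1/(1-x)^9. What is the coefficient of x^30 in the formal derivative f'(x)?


Differentiate: d/dx [ 1/(1-x)^r ] = r / (1-x)^(r+1).
Here r = 9, so f'(x) = 9 / (1-x)^10.
The expansion of 1/(1-x)^(r+1) has coefficient of x^n equal to C(n+r, r).
So the coefficient of x^30 in f'(x) is
9 * C(39, 9) = 9 * 211915132 = 1907236188

1907236188


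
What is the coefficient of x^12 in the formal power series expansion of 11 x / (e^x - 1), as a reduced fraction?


The exponential generating function for Bernoulli numbers is
x / (e^x - 1) = sum_{k>=0} B_k x^k / k!.
So the coefficient of x^12 in 11 x / (e^x - 1) is 11 B_12 / 12!.
Computing: B_12 = -691/2730, 12! = 479001600, giving
11 * -691/2730 / 479001600 = -691/118879488000.

-691/118879488000


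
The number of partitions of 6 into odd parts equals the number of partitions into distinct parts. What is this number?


Computing partitions of 6 into odd parts (1, 3, 5, ...):
Using the generating function prod_{k>=0} 1/(1-x^(2k+1)),
the count is 4

4


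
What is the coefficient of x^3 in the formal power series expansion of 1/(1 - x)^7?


The expansion 1/(1 - x)^r = sum_{k>=0} C(k + r - 1, r - 1) x^k follows from the multiset / negative-binomial theorem (or from repeated differentiation of the geometric series).
For r = 7 and k = 3:
C(9, 6) = 362880 / (720 * 6) = 84.

84


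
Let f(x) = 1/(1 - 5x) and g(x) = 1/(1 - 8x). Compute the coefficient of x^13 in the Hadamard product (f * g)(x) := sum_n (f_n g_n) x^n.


f has coefficients f_k = 5^k and g has coefficients g_k = 8^k, so the Hadamard product has coefficient (f*g)_k = 5^k * 8^k = 40^k.
For k = 13: 40^13 = 671088640000000000000.

671088640000000000000


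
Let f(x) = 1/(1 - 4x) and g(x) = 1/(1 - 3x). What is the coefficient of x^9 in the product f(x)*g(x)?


The coefficient of x^n in f*g is the Cauchy product: sum_{k=0}^{n} a^k * b^(n-k).
With a=4, b=3, n=9:
sum_{k=0}^{9} 4^k * 3^(9-k)
= 989527

989527


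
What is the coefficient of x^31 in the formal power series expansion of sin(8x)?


The Maclaurin series is sin(t) = sum_{k>=0} (-1)^k t^(2k+1) / (2k+1)!, so substituting t = 8x, only odd powers of x are nonzero, with coefficient of x^(2k+1) equal to (-1)^k 8^(2k+1) / (2k+1)!.
Write 31 = 2*15 + 1, giving the coefficient (-1)^15 * 8^31 / 31! = -9903520314283042199192993792/8222838654177922817725562880000000 = -147573952589676412928/122529844256906551386796875.

-147573952589676412928/122529844256906551386796875


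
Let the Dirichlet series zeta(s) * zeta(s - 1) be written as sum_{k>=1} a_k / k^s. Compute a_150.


Convolution gives a_k = sum_{d | k} d * 1 = sum_{d | k} d = sigma(k), the sum of positive divisors of k.
For k = 150, the divisors are 1, 2, 3, 5, 6, 10, 15, 25, 30, 50, 75, 150, so
sigma(150) = 1 + 2 + 3 + 5 + 6 + 10 + 15 + 25 + 30 + 50 + 75 + 150 = 372.

372


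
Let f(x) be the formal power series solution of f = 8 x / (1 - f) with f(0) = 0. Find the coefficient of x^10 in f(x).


Apply Lagrange inversion: f = 8 x * phi(f) with phi(t) = 1/(1 - t), so
[x^n] f = 8^n * (1/n) [t^(n-1)] phi(t)^n = 8^n * (1/n) [t^(n-1)] (1 - t)^(-n) = 8^n * (1/n) C(2n - 2, n - 1) = 8^n * C_{n-1}.
For n = 10: C_9 = C(18, 9) / 10 = 48620/10 = 4862.
With the 8^10 = 1073741824 factor, the coefficient is 1073741824 * 4862 = 5220532748288.

5220532748288


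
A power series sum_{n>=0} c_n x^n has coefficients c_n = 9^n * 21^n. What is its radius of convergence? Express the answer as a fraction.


By the root test (Cauchy-Hadamard), the radius is R = 1 / limsup_n |c_n|^(1/n).
Here |c_n|^(1/n) = (9^n * 21^n)^(1/n) = 9 * 21 = 189 for all n.
So R = 1/189 = 1/189.

1/189


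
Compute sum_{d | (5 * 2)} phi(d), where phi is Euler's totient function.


First, 5 * 2 = 10. One classical identity is sum_{d | n} phi(d) = n (each k in [1, n] has a unique gcd with n, and among the k's with gcd(k, n) = n/d there are phi(d) of them). So the sum equals 10. We also verify directly:
Divisors of 10: 1, 2, 5, 10.
phi values: 1, 1, 4, 4.
Sum = 10.

10


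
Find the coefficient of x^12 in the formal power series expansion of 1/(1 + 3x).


Write 1/(1 + c x) = 1/(1 - (-c) x) and apply the geometric-series identity
1/(1 - y) = sum_{k>=0} y^k to get 1/(1 + c x) = sum_{k>=0} (-c)^k x^k.
So the coefficient of x^k is (-c)^k = (-1)^k * c^k.
Here c = 3 and k = 12:
(-3)^12 = 1 * 531441 = 531441

531441


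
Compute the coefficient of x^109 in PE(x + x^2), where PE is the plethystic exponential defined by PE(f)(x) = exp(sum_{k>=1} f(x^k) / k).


With f(x) = x + x^2, the exponent is sum_{k>=1} (x^k + x^(2k)) / k = -ln(1 - x) - ln(1 - x^2). Exponentiating:
PE(x + x^2) = 1 / ((1 - x)(1 - x^2)).
This is the generating function for partitions of n into parts of size 1 or 2. The number of 2's can be any j in 0..54, and the rest are 1's, so
[x^109] = floor(109/2) + 1 = 55.

55


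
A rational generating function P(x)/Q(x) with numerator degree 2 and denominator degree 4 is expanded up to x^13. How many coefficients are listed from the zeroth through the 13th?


Expanding up to x^13 gives the coefficients for x^0, x^1, ..., x^13.
That is 13 + 1 = 14 coefficients in total.

14


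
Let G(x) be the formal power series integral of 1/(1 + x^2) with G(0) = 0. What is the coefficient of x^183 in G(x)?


1/(1 + x^2) = sum_{j>=0} (-1)^j x^(2j). Integrating termwise with G(0) = 0:
G(x) = sum_{j>=0} (-1)^j x^(2j+1) / (2j+1) = arctan(x).
Only odd powers are nonzero. For x^183 write 183 = 2*91 + 1, giving
(-1)^91 / 183 = -1/183 = -1/183.

-1/183


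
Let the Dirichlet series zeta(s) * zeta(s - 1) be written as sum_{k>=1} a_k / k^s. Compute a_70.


Convolution gives a_k = sum_{d | k} d * 1 = sum_{d | k} d = sigma(k), the sum of positive divisors of k.
For k = 70, the divisors are 1, 2, 5, 7, 10, 14, 35, 70, so
sigma(70) = 1 + 2 + 5 + 7 + 10 + 14 + 35 + 70 = 144.

144


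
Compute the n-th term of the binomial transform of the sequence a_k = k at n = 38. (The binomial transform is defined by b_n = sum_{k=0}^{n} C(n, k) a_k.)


With a_k = k, b_n = sum_{k=0}^{n} C(n, k) k. Using k * C(n, k) = n * C(n-1, k-1) gives b_n = n * sum_{k>=1} C(n-1, k-1) = n * 2^(n-1).
For n = 38: 38 * 2^37 = 38 * 137438953472 = 5222680231936.

5222680231936


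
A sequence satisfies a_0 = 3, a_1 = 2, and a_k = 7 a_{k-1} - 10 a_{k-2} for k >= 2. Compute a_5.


The characteristic equation is t^2 - 7 t + 10 = 0, with roots r_1 = 5 and r_2 = 2 (so c_1 = r_1 + r_2, c_2 = -r_1 r_2 as required).
One can use the closed form a_n = A r_1^n + B r_2^n, but direct iteration is more reliable:
a_0 = 3, a_1 = 2, a_2 = -16, a_3 = -132, a_4 = -764, a_5 = -4028.
So a_5 = -4028.

-4028


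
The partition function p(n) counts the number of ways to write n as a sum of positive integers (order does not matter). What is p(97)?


Using the generating function prod_{k>=1} 1/(1-x^k), we compute p(97).
By dynamic programming over parts 1 through 97:
p(97) = 133230930

133230930


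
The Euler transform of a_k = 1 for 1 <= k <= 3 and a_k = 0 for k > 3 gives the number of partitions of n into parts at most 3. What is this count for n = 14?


Partitions of 14 into parts at most 3:
Using generating function (1-x)^(-1)(1-x^2)^(-1)(1-x^3)^(-1),
the coefficient of x^14 = 24

24


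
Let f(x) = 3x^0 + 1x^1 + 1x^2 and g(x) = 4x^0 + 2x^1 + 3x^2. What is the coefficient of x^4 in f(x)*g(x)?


Cauchy product at x^4:
1*3
= 3

3


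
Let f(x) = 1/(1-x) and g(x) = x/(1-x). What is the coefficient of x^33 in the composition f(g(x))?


First simplify the composition: f(g(x)) = 1/(1 - x/(1-x)) = (1-x)/((1-x) - x) = (1-x)/(1-2x).
Now extract the coefficient. Write (1-x)/(1-2x) = 1/(1-2x) - x/(1-2x).
The coefficient of x^n in 1/(1-2x) is 2^n, and in x/(1-2x) is 2^(n-1) (for n >= 1).
So the coefficient of x^33 is 2^33 - 2^32 = 8589934592 - 4294967296 = 4294967296.

4294967296


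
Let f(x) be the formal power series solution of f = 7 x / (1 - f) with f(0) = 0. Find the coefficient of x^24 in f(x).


Apply Lagrange inversion: f = 7 x * phi(f) with phi(t) = 1/(1 - t), so
[x^n] f = 7^n * (1/n) [t^(n-1)] phi(t)^n = 7^n * (1/n) [t^(n-1)] (1 - t)^(-n) = 7^n * (1/n) C(2n - 2, n - 1) = 7^n * C_{n-1}.
For n = 24: C_23 = C(46, 23) / 24 = 8233430727600/24 = 343059613650.
With the 7^24 = 191581231380566414401 factor, the coefficient is 191581231380566414401 * 343059613650 = 65723783220008370242572856173650.

65723783220008370242572856173650


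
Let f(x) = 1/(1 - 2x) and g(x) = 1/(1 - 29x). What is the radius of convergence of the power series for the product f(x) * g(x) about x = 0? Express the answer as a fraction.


The radius of 1/(1 - 2x) is 1/2 (nearest singularity at x = 1/2), and the radius of 1/(1 - 29x) is 1/29.
The product f(x)*g(x) = 1/((1 - 2x)(1 - 29x)) has singularities at both 1/2 and 1/29, so its radius of convergence is the distance to the nearest one:
min(1/2, 1/29) = 1/29.

1/29


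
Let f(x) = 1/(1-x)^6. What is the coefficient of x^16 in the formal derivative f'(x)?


Differentiate: d/dx [ 1/(1-x)^r ] = r / (1-x)^(r+1).
Here r = 6, so f'(x) = 6 / (1-x)^7.
The expansion of 1/(1-x)^(r+1) has coefficient of x^n equal to C(n+r, r).
So the coefficient of x^16 in f'(x) is
6 * C(22, 6) = 6 * 74613 = 447678

447678


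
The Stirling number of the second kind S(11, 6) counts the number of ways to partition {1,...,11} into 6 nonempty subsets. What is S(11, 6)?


Using the explicit formula S(n,k) = (1/k!) sum_{j=0}^{k} (-1)^(k-j) C(k,j) j^n:
S(11, 6) = 179487
Equivalently, S(n,k) is n! times the coefficient of x^n in the EGF (e^x - 1)^k / k!.

179487


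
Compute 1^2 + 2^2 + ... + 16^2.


This power sum has a closed form given by Faulhaber's formula
sum_{k=1}^{m} k^p = (1 / (p + 1)) * sum_{j=0}^{p} C(p + 1, j) B_j m^(p + 1 - j),
but for small m direct computation is fastest:
1 + 4 + 9 + 16 + 25 + 36 + 49 + 64 + 81 + 100 + 121 + 144 + 169 + 196 + 225 + 256 = 1496.

1496


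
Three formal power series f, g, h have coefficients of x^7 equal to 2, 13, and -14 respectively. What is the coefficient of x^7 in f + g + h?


Series addition is componentwise:
2 + 13 + -14
= 1

1


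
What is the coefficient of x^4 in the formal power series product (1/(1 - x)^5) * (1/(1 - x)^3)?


Combine the factors: (1/(1 - x)^5) * (1/(1 - x)^3) = 1/(1 - x)^8.
Then use 1/(1 - x)^r = sum_{k>=0} C(k + r - 1, r - 1) x^k with r = 8 and k = 4:
C(11, 7) = 330.

330


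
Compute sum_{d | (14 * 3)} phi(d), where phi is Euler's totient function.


First, 14 * 3 = 42. One classical identity is sum_{d | n} phi(d) = n (each k in [1, n] has a unique gcd with n, and among the k's with gcd(k, n) = n/d there are phi(d) of them). So the sum equals 42. We also verify directly:
Divisors of 42: 1, 2, 3, 6, 7, 14, 21, 42.
phi values: 1, 1, 2, 2, 6, 6, 12, 12.
Sum = 42.

42


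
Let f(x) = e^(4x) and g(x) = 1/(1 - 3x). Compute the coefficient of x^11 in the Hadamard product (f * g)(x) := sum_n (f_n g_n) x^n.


Expanding: f_k = 4^k/k! (from e^(4x)) and g_k = 3^k (from 1/(1 - 3x)). So the Hadamard coefficient (f * g)_k = 4^k 3^k / k! = (12)^k / k!.
For k = 11: 12^11/11! = 743008370688/39916800 = 35831808/1925.

35831808/1925


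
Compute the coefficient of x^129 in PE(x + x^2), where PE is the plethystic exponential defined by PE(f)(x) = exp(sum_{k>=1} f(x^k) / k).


With f(x) = x + x^2, the exponent is sum_{k>=1} (x^k + x^(2k)) / k = -ln(1 - x) - ln(1 - x^2). Exponentiating:
PE(x + x^2) = 1 / ((1 - x)(1 - x^2)).
This is the generating function for partitions of n into parts of size 1 or 2. The number of 2's can be any j in 0..64, and the rest are 1's, so
[x^129] = floor(129/2) + 1 = 65.

65


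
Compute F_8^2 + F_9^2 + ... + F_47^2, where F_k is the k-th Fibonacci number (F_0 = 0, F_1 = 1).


There is a standard identity sum_{k=0}^{N} F_k^2 = F_N * F_{N+1} (proved inductively from the telescoping relation F_k^2 = F_k F_{k+1} - F_{k-1} F_k). Then
sum_{k=8}^{47} F_k^2 = F_47 F_48 - F_7 F_8.
Computing: F_47 = 2971215073, F_48 = 4807526976, F_7 = 13, F_8 = 21.
Sum = 2971215073 * 4807526976 - 13 * 21 = 14284196614945308975.

14284196614945308975


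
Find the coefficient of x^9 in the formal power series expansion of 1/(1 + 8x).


Write 1/(1 + c x) = 1/(1 - (-c) x) and apply the geometric-series identity
1/(1 - y) = sum_{k>=0} y^k to get 1/(1 + c x) = sum_{k>=0} (-c)^k x^k.
So the coefficient of x^k is (-c)^k = (-1)^k * c^k.
Here c = 8 and k = 9:
(-8)^9 = -1 * 134217728 = -134217728

-134217728


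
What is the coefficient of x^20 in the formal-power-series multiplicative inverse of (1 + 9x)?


The inverse is 1/(1 + 9x). Apply the geometric identity 1/(1 - y) = sum_{k>=0} y^k with y = -9x:
1/(1 + 9x) = sum_{k>=0} (-9)^k x^k.
So the coefficient of x^20 is (-9)^20 = 12157665459056928801.

12157665459056928801


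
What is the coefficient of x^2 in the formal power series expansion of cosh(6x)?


The Maclaurin series is cosh(t) = sum_{m>=0} t^(2m) / (2m)!, so substituting t = 6x, only even powers of x are nonzero, with coefficient of x^(2m) equal to 6^(2m) / (2m)!.
For x^2 the coefficient is 6^2/2! = 36/2 = 18.

18


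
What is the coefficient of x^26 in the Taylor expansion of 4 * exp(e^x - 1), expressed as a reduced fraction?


exp(e^x - 1) = sum_{k>=0} Bell_k x^k / k!, where Bell_k is the k-th Bell number.
So the coefficient of x^26 is 4 * Bell_26 / 26!.
Computing: Bell_26 = 49631246523618756274 and 26! = 403291461126605635584000000, giving
4 * 49631246523618756274/403291461126605635584000000 = 1459742544812316361/2965378390636806144000000.

1459742544812316361/2965378390636806144000000


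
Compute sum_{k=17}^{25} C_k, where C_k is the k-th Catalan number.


C_17 through C_25: 129644790, 477638700, 1767263190, 6564120420, 24466267020, 91482563640, 343059613650, 1289904147324, 4861946401452
Sum = 129644790 + 477638700 + 1767263190 + 6564120420 + 24466267020 + 91482563640 + 343059613650 + 1289904147324 + 4861946401452
= 6619797660186

6619797660186
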